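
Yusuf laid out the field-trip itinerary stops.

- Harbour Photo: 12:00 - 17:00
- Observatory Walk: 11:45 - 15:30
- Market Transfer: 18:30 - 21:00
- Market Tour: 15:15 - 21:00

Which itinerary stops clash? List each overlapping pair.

Sorted by start: Observatory Walk, Harbour Photo, Market Tour, Market Transfer.
Harbour Photo starts before Observatory Walk ends → Observatory Walk and Harbour Photo overlap.
Market Tour starts before Observatory Walk ends → Observatory Walk and Market Tour overlap.
Market Transfer starts after Observatory Walk ends.
Market Tour starts before Harbour Photo ends → Harbour Photo and Market Tour overlap.
Market Transfer starts after Harbour Photo ends.
Market Transfer starts before Market Tour ends → Market Tour and Market Transfer overlap.

Harbour Photo & Market Tour, Harbour Photo & Observatory Walk, Market Tour & Market Transfer, Market Tour & Observatory Walk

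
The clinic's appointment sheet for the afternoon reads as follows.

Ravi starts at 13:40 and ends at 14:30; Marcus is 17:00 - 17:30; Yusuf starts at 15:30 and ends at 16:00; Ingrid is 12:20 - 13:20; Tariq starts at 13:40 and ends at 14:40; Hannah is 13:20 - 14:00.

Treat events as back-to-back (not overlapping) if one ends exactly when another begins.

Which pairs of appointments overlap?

Hannah & Ravi, Hannah & Tariq, Ravi & Tariq

Check each pair: they overlap iff neither finishes before the other starts.
Sorted by start: Ingrid, Hannah, Ravi, Tariq, Yusuf, Marcus.
Hannah starts exactly when Ingrid ends (back-to-back, no overlap), so nothing later overlaps Ingrid either.
Ravi starts before Hannah ends → Hannah and Ravi overlap.
Tariq starts before Hannah ends → Hannah and Tariq overlap.
Yusuf starts after Hannah ends, so nothing later overlaps Hannah either.
Tariq starts before Ravi ends → Ravi and Tariq overlap.
Yusuf starts after Ravi ends, so nothing later overlaps Ravi either.
Yusuf starts after Tariq ends, so nothing later overlaps Tariq either.
Marcus starts after Yusuf ends.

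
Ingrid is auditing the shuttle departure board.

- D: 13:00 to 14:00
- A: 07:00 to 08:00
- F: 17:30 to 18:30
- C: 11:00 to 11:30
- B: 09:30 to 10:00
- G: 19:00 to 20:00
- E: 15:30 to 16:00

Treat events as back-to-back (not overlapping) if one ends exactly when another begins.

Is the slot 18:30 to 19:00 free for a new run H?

A: ends 08:00 at or before H starts 18:30 → clear.
B: ends 10:00 at or before H starts 18:30 → clear.
C: ends 11:30 at or before H starts 18:30 → clear.
D: ends 14:00 at or before H starts 18:30 → clear.
E: ends 16:00 at or before H starts 18:30 → clear.
F: ends 18:30 at or before H starts 18:30 → clear.
G: starts 19:00 at or after H ends 19:00 → clear.

Yes — the slot is free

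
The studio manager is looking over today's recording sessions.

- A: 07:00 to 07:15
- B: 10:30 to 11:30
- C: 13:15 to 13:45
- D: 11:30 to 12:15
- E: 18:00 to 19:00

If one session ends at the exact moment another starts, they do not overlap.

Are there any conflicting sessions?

Two intervals overlap when each starts before the other ends.
Sorted by start: A, B, D, C, E.
B starts after A ends, so A has no further overlaps.
D starts exactly when B ends (back-to-back, no overlap), so B has no further overlaps.
C starts after D ends, so D has no further overlaps.
E starts after C ends.
Every pair is clear; the schedule has no overlaps.

No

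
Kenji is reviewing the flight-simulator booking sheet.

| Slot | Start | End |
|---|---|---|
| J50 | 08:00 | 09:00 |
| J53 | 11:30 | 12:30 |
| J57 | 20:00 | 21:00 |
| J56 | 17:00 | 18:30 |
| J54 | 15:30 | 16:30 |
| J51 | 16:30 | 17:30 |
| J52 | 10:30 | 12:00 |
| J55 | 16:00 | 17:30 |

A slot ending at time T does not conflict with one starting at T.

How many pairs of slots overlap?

5

Sorted by start: J50, J52, J53, J54, J55, J51, J56, J57.
J52 starts after J50 ends, so J50 has no further overlaps.
J53 starts before J52 ends → J52 and J53 overlap.
J54 starts after J52 ends, so J52 has no further overlaps.
J54 starts after J53 ends, so J53 has no further overlaps.
J55 starts before J54 ends → J54 and J55 overlap.
J51 starts exactly when J54 ends (back-to-back, no overlap), so J54 has no further overlaps.
J51 starts before J55 ends → J55 and J51 overlap.
J56 starts before J55 ends → J55 and J56 overlap.
J57 starts after J55 ends.
J56 starts before J51 ends → J51 and J56 overlap.
J57 starts after J51 ends.
J57 starts after J56 ends.
Overlapping pairs: J51 & J55, J51 & J56, J52 & J53, J54 & J55, J55 & J56 — 5 in total.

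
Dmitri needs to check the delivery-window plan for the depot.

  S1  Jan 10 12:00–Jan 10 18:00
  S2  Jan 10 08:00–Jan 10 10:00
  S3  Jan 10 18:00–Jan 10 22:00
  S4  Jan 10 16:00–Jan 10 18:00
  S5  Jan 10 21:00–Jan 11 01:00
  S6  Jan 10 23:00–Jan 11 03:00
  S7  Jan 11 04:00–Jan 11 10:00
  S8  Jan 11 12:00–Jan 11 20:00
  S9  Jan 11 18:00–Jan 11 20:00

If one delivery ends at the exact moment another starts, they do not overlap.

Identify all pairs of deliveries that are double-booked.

Two intervals overlap when each starts before the other ends.
Sorted by start: S2, S1, S4, S3, S5, S6, S7, S8, S9.
S1 starts after S2 ends, so S2 has no further overlaps.
S4 starts before S1 ends → S1 and S4 overlap.
S3 starts exactly when S1 ends (back-to-back, no overlap), so S1 has no further overlaps.
S3 starts exactly when S4 ends (back-to-back, no overlap), so S4 has no further overlaps.
S5 starts before S3 ends → S3 and S5 overlap.
S6 starts after S3 ends, so S3 has no further overlaps.
S6 starts before S5 ends → S5 and S6 overlap.
S7 starts after S5 ends, so S5 has no further overlaps.
S7 starts after S6 ends, so S6 has no further overlaps.
S8 starts after S7 ends, so S7 has no further overlaps.
S9 starts before S8 ends → S8 and S9 overlap.

S1 & S4, S3 & S5, S5 & S6, S8 & S9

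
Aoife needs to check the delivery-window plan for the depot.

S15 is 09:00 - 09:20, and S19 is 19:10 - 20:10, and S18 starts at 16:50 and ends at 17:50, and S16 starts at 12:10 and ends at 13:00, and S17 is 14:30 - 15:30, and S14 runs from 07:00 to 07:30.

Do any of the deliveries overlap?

Check each pair: they overlap iff neither finishes before the other starts.
Sorted by start: S14, S15, S16, S17, S18, S19.
S15 starts after S14 ends, so S14 has no further overlaps.
S16 starts after S15 ends, so S15 has no further overlaps.
S17 starts after S16 ends, so S16 has no further overlaps.
S18 starts after S17 ends, so S17 has no further overlaps.
S19 starts after S18 ends.
Every pair is clear; the schedule has no overlaps.

No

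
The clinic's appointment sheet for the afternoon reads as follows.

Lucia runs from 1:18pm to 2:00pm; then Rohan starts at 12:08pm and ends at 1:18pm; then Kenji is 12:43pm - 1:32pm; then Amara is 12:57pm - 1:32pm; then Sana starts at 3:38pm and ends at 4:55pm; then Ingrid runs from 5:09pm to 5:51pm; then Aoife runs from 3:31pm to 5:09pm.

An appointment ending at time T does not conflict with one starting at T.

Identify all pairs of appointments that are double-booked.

Sorted by start: Rohan, Kenji, Amara, Lucia, Aoife, Sana, Ingrid.
Kenji starts before Rohan ends → Rohan and Kenji overlap.
Amara starts before Rohan ends → Rohan and Amara overlap.
Lucia starts exactly when Rohan ends (back-to-back, no overlap), so nothing later overlaps Rohan either.
Amara starts before Kenji ends → Kenji and Amara overlap.
Lucia starts before Kenji ends → Kenji and Lucia overlap.
Aoife starts after Kenji ends, so nothing later overlaps Kenji either.
Lucia starts before Amara ends → Amara and Lucia overlap.
Aoife starts after Amara ends, so nothing later overlaps Amara either.
Aoife starts after Lucia ends, so nothing later overlaps Lucia either.
Sana starts before Aoife ends → Aoife and Sana overlap.
Ingrid starts exactly when Aoife ends (back-to-back, no overlap).
Ingrid starts after Sana ends.

Amara & Kenji, Amara & Lucia, Amara & Rohan, Aoife & Sana, Kenji & Lucia, Kenji & Rohan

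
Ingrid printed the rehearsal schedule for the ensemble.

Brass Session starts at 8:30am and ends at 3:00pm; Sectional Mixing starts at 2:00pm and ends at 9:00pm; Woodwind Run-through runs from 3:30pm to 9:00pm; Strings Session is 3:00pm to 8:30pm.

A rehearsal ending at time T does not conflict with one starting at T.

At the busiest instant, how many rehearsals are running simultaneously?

3

Walk through starts and ends in time order (an end at T is processed before a start at T):
8:30am start Brass Session → 1
2:00pm start Sectional Mixing → 2
3:00pm end Brass Session → 1
3:00pm start Strings Session → 2
3:30pm start Woodwind Run-through → 3
8:30pm end Strings Session → 2
9:00pm end Sectional Mixing → 1
9:00pm end Woodwind Run-through → 0
Peak is 3, at 3:30pm (Sectional Mixing, Strings Session, Woodwind Run-through).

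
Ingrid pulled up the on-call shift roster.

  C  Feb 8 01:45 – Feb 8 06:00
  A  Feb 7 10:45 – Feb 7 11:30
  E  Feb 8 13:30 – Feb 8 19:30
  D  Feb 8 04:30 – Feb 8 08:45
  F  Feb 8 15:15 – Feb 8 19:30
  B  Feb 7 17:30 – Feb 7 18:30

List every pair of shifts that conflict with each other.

C & D, E & F

Sorted by start: A, B, C, D, E, F.
B starts after A ends — done with A.
C starts after B ends — done with B.
D starts before C ends → C and D overlap.
E starts after C ends — done with C.
E starts after D ends — done with D.
F starts before E ends → E and F overlap.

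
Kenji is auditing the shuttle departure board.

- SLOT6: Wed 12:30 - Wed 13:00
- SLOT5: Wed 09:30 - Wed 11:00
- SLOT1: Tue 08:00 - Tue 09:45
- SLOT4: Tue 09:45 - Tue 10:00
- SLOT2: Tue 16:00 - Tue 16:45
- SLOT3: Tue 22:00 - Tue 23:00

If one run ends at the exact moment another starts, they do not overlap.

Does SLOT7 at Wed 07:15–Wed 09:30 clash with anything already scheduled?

No — it doesn't clash with anything

SLOT1: ends Tue 09:45 at or before SLOT7 starts Wed 07:15 → clear.
SLOT4: ends Tue 10:00 at or before SLOT7 starts Wed 07:15 → clear.
SLOT2: ends Tue 16:45 at or before SLOT7 starts Wed 07:15 → clear.
SLOT3: ends Tue 23:00 at or before SLOT7 starts Wed 07:15 → clear.
SLOT5: starts Wed 09:30 at or after SLOT7 ends Wed 09:30 → clear.
SLOT6: starts Wed 12:30 at or after SLOT7 ends Wed 09:30 → clear.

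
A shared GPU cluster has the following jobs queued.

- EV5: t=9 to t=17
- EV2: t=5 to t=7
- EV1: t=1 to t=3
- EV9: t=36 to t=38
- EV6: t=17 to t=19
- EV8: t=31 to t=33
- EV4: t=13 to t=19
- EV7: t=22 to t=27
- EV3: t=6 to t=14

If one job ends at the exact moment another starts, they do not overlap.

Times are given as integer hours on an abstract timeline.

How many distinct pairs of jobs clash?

5

Check each pair: they overlap iff neither finishes before the other starts.
Sorted by start: EV1, EV2, EV3, EV5, EV4, EV6, EV7, EV8, EV9.
EV2 starts after EV1 ends, so nothing later overlaps EV1 either.
EV3 starts before EV2 ends → EV2 and EV3 overlap.
EV5 starts after EV2 ends, so nothing later overlaps EV2 either.
EV5 starts before EV3 ends → EV3 and EV5 overlap.
EV4 starts before EV3 ends → EV3 and EV4 overlap.
EV6 starts after EV3 ends, so nothing later overlaps EV3 either.
EV4 starts before EV5 ends → EV5 and EV4 overlap.
EV6 starts exactly when EV5 ends (back-to-back, no overlap), so nothing later overlaps EV5 either.
EV6 starts before EV4 ends → EV4 and EV6 overlap.
EV7 starts after EV4 ends, so nothing later overlaps EV4 either.
EV7 starts after EV6 ends, so nothing later overlaps EV6 either.
EV8 starts after EV7 ends, so nothing later overlaps EV7 either.
EV9 starts after EV8 ends.
Overlapping pairs: EV2 & EV3, EV3 & EV4, EV3 & EV5, EV4 & EV5, EV4 & EV6 — 5 in total.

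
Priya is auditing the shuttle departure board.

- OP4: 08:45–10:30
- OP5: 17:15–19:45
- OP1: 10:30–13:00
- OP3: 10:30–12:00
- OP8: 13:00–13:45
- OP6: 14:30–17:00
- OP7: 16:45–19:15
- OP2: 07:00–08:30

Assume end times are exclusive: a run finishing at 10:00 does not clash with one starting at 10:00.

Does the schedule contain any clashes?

Yes

Check each pair: they overlap iff neither finishes before the other starts.
Sorted by start: OP2, OP4, OP1, OP3, OP8, OP6, OP7, OP5.
OP4 starts after OP2 ends, so nothing later overlaps OP2 either.
OP1 starts exactly when OP4 ends (back-to-back, no overlap), so nothing later overlaps OP4 either.
OP3 starts before OP1 ends → OP1 and OP3 overlap.
That's a conflict, so the schedule is not conflict-free.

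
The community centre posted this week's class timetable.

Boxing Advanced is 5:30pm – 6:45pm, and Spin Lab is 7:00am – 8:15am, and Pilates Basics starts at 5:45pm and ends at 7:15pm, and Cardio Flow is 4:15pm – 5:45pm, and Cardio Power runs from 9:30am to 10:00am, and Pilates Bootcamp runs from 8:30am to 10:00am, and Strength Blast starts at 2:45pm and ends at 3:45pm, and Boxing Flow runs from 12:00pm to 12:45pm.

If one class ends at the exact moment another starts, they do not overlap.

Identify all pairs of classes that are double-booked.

Sorted by start: Spin Lab, Pilates Bootcamp, Cardio Power, Boxing Flow, Strength Blast, Cardio Flow, Boxing Advanced, Pilates Basics.
Pilates Bootcamp starts after Spin Lab ends, so nothing later overlaps Spin Lab either.
Cardio Power starts before Pilates Bootcamp ends → Pilates Bootcamp and Cardio Power overlap.
Boxing Flow starts after Pilates Bootcamp ends, so nothing later overlaps Pilates Bootcamp either.
Boxing Flow starts after Cardio Power ends, so nothing later overlaps Cardio Power either.
Strength Blast starts after Boxing Flow ends, so nothing later overlaps Boxing Flow either.
Cardio Flow starts after Strength Blast ends, so nothing later overlaps Strength Blast either.
Boxing Advanced starts before Cardio Flow ends → Cardio Flow and Boxing Advanced overlap.
Pilates Basics starts exactly when Cardio Flow ends (back-to-back, no overlap).
Pilates Basics starts before Boxing Advanced ends → Boxing Advanced and Pilates Basics overlap.

Boxing Advanced & Cardio Flow, Boxing Advanced & Pilates Basics, Cardio Power & Pilates Bootcamp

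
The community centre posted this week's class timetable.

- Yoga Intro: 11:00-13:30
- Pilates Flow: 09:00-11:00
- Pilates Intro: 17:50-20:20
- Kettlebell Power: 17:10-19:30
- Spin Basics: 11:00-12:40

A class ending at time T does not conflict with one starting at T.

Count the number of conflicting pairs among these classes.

Sorted by start: Pilates Flow, Spin Basics, Yoga Intro, Kettlebell Power, Pilates Intro.
Spin Basics starts exactly when Pilates Flow ends (back-to-back, no overlap), so nothing later overlaps Pilates Flow either.
Yoga Intro starts before Spin Basics ends → Spin Basics and Yoga Intro overlap.
Kettlebell Power starts after Spin Basics ends, so nothing later overlaps Spin Basics either.
Kettlebell Power starts after Yoga Intro ends, so nothing later overlaps Yoga Intro either.
Pilates Intro starts before Kettlebell Power ends → Kettlebell Power and Pilates Intro overlap.
Overlapping pairs: Kettlebell Power & Pilates Intro, Spin Basics & Yoga Intro — 2 in total.

2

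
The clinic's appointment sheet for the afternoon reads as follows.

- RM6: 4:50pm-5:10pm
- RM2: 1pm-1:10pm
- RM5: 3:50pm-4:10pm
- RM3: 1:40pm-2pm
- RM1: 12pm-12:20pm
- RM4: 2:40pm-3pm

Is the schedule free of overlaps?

Check each pair: they overlap iff neither finishes before the other starts.
Sorted by start: RM1, RM2, RM3, RM4, RM5, RM6.
RM2 starts after RM1 ends; RM1 is clear from here.
RM3 starts after RM2 ends; RM2 is clear from here.
RM4 starts after RM3 ends; RM3 is clear from here.
RM5 starts after RM4 ends; RM4 is clear from here.
RM6 starts after RM5 ends.
Every pair is clear; the schedule has no overlaps.

Yes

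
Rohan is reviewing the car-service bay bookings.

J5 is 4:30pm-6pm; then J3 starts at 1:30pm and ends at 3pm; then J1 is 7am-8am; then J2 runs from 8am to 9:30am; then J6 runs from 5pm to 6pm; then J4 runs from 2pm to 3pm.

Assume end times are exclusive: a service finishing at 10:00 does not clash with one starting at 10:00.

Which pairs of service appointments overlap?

Sorted by start: J1, J2, J3, J4, J5, J6.
J2 starts exactly when J1 ends (back-to-back, no overlap); J1 is clear from here.
J3 starts after J2 ends; J2 is clear from here.
J4 starts before J3 ends → J3 and J4 overlap.
J5 starts after J3 ends; J3 is clear from here.
J5 starts after J4 ends; J4 is clear from here.
J6 starts before J5 ends → J5 and J6 overlap.

J3 & J4, J5 & J6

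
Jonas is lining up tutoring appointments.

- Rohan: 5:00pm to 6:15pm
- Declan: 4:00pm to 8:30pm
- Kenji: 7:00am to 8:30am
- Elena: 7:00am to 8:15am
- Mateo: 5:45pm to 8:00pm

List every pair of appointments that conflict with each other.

Check each pair: they overlap iff neither finishes before the other starts.
Sorted by start: Elena, Kenji, Declan, Rohan, Mateo.
Kenji starts before Elena ends → Elena and Kenji overlap.
Declan starts after Elena ends; Elena is clear from here.
Declan starts after Kenji ends; Kenji is clear from here.
Rohan starts before Declan ends → Declan and Rohan overlap.
Mateo starts before Declan ends → Declan and Mateo overlap.
Mateo starts before Rohan ends → Rohan and Mateo overlap.

Declan & Mateo, Declan & Rohan, Elena & Kenji, Mateo & Rohan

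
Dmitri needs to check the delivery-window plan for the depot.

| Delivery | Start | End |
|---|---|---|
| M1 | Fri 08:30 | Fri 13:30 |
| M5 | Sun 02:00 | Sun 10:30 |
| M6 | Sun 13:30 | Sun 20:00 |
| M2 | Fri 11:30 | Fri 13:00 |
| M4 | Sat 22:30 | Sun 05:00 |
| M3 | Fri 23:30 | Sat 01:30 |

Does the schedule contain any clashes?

Two intervals overlap when each starts before the other ends.
Sorted by start: M1, M2, M3, M4, M5, M6.
M2 starts before M1 ends → M1 and M2 overlap.
That's a conflict, so the schedule is not conflict-free.

Yes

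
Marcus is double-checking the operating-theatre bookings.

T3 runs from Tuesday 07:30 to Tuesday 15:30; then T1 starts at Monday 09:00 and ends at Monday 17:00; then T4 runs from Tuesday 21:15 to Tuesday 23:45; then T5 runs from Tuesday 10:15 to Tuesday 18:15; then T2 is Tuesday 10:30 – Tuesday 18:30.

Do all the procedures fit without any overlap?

No

Two intervals overlap when each starts before the other ends.
Sorted by start: T1, T3, T5, T2, T4.
T3 starts after T1 ends — done with T1.
T5 starts before T3 ends → T3 and T5 overlap.
That's a conflict, so the schedule is not conflict-free.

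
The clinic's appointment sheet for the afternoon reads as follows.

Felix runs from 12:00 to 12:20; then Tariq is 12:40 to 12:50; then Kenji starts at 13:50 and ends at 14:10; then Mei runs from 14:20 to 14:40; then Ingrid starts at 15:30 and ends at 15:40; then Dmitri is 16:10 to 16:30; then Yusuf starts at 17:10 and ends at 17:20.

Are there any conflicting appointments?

No

Sorted by start: Felix, Tariq, Kenji, Mei, Ingrid, Dmitri, Yusuf.
Tariq starts after Felix ends, so Felix has no further overlaps.
Kenji starts after Tariq ends, so Tariq has no further overlaps.
Mei starts after Kenji ends, so Kenji has no further overlaps.
Ingrid starts after Mei ends, so Mei has no further overlaps.
Dmitri starts after Ingrid ends, so Ingrid has no further overlaps.
Yusuf starts after Dmitri ends.
Every pair is clear; the schedule has no overlaps.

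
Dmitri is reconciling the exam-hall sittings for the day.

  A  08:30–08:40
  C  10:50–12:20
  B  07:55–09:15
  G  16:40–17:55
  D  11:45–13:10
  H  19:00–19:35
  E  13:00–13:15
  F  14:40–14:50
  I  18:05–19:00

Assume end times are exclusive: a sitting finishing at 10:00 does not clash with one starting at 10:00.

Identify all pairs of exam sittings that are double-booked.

A & B, C & D, D & E

Sorted by start: B, A, C, D, E, F, G, I, H.
A starts before B ends → B and A overlap.
C starts after B ends, so nothing later overlaps B either.
C starts after A ends, so nothing later overlaps A either.
D starts before C ends → C and D overlap.
E starts after C ends, so nothing later overlaps C either.
E starts before D ends → D and E overlap.
F starts after D ends, so nothing later overlaps D either.
F starts after E ends, so nothing later overlaps E either.
G starts after F ends, so nothing later overlaps F either.
I starts after G ends, so nothing later overlaps G either.
H starts exactly when I ends (back-to-back, no overlap).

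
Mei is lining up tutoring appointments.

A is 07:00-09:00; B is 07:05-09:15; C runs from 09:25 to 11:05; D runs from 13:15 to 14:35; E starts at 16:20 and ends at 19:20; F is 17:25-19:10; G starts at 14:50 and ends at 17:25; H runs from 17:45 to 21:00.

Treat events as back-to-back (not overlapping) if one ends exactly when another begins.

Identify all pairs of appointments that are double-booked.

A & B, E & F, E & G, E & H, F & H

Sorted by start: A, B, C, D, G, E, F, H.
B starts before A ends → A and B overlap.
C starts after A ends — done with A.
C starts after B ends — done with B.
D starts after C ends — done with C.
G starts after D ends — done with D.
E starts before G ends → G and E overlap.
F starts exactly when G ends (back-to-back, no overlap) — done with G.
F starts before E ends → E and F overlap.
H starts before E ends → E and H overlap.
H starts before F ends → F and H overlap.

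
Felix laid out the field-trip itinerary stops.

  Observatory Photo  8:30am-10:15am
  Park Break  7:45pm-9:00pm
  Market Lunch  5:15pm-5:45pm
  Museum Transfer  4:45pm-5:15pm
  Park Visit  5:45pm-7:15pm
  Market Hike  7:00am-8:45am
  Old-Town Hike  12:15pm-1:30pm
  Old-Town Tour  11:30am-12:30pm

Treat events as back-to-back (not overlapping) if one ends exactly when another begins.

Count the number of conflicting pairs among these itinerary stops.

2

Sorted by start: Market Hike, Observatory Photo, Old-Town Tour, Old-Town Hike, Museum Transfer, Market Lunch, Park Visit, Park Break.
Observatory Photo starts before Market Hike ends → Market Hike and Observatory Photo overlap.
Old-Town Tour starts after Market Hike ends, so Market Hike has no further overlaps.
Old-Town Tour starts after Observatory Photo ends, so Observatory Photo has no further overlaps.
Old-Town Hike starts before Old-Town Tour ends → Old-Town Tour and Old-Town Hike overlap.
Museum Transfer starts after Old-Town Tour ends, so Old-Town Tour has no further overlaps.
Museum Transfer starts after Old-Town Hike ends, so Old-Town Hike has no further overlaps.
Market Lunch starts exactly when Museum Transfer ends (back-to-back, no overlap), so Museum Transfer has no further overlaps.
Park Visit starts exactly when Market Lunch ends (back-to-back, no overlap), so Market Lunch has no further overlaps.
Park Break starts after Park Visit ends.
Overlapping pairs: Market Hike & Observatory Photo, Old-Town Hike & Old-Town Tour — 2 in total.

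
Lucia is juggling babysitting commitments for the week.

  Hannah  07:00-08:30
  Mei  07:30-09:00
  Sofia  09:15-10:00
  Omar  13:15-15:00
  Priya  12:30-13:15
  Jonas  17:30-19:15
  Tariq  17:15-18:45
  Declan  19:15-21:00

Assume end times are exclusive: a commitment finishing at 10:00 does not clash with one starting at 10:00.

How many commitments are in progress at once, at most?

Sort all start/end points and keep a running count:
07:00 start Hannah → 1
07:30 start Mei → 2
08:30 end Hannah → 1
09:00 end Mei → 0
09:15 start Sofia → 1
10:00 end Sofia → 0
12:30 start Priya → 1
13:15 end Priya → 0
13:15 start Omar → 1
15:00 end Omar → 0
17:15 start Tariq → 1
17:30 start Jonas → 2
18:45 end Tariq → 1
19:15 end Jonas → 0
19:15 start Declan → 1
21:00 end Declan → 0
Peak is 2, at 07:30 (Hannah, Mei).

2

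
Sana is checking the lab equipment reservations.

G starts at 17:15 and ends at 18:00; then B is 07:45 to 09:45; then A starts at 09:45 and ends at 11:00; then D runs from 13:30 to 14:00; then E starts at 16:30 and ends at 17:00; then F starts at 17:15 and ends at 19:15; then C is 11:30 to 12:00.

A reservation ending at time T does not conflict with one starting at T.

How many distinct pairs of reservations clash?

1

Sorted by start: B, A, C, D, E, F, G.
A starts exactly when B ends (back-to-back, no overlap), so B has no further overlaps.
C starts after A ends, so A has no further overlaps.
D starts after C ends, so C has no further overlaps.
E starts after D ends, so D has no further overlaps.
F starts after E ends, so E has no further overlaps.
G starts before F ends → F and G overlap.
Overlapping pairs: F & G — 1 in total.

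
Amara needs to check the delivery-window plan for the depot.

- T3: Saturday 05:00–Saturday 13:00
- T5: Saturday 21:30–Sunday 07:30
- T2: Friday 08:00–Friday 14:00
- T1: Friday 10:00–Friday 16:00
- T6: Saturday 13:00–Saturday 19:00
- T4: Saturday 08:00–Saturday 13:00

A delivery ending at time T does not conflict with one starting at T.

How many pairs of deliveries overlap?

2

Sorted by start: T2, T1, T3, T4, T6, T5.
T1 starts before T2 ends → T2 and T1 overlap.
T3 starts after T2 ends, so nothing later overlaps T2 either.
T3 starts after T1 ends, so nothing later overlaps T1 either.
T4 starts before T3 ends → T3 and T4 overlap.
T6 starts exactly when T3 ends (back-to-back, no overlap), so nothing later overlaps T3 either.
T6 starts exactly when T4 ends (back-to-back, no overlap), so nothing later overlaps T4 either.
T5 starts after T6 ends.
Overlapping pairs: T1 & T2, T3 & T4 — 2 in total.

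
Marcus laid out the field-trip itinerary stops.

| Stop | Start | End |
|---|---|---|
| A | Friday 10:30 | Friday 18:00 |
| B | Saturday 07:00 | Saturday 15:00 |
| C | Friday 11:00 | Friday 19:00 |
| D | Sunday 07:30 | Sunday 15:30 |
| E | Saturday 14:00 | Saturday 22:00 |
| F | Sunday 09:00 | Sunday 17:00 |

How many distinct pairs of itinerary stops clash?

Sorted by start: A, C, B, E, D, F.
C starts before A ends → A and C overlap.
B starts after A ends, so A has no further overlaps.
B starts after C ends, so C has no further overlaps.
E starts before B ends → B and E overlap.
D starts after B ends, so B has no further overlaps.
D starts after E ends, so E has no further overlaps.
F starts before D ends → D and F overlap.
Overlapping pairs: A & C, B & E, D & F — 3 in total.

3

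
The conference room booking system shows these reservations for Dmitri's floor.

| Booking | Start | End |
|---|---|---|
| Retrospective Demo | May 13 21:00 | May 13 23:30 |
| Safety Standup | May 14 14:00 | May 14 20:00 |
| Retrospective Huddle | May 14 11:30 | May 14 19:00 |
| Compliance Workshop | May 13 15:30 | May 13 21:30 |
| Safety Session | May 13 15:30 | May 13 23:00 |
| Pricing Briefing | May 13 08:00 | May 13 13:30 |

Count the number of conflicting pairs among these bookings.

4

Sorted by start: Pricing Briefing, Compliance Workshop, Safety Session, Retrospective Demo, Retrospective Huddle, Safety Standup.
Compliance Workshop starts after Pricing Briefing ends — done with Pricing Briefing.
Safety Session starts before Compliance Workshop ends → Compliance Workshop and Safety Session overlap.
Retrospective Demo starts before Compliance Workshop ends → Compliance Workshop and Retrospective Demo overlap.
Retrospective Huddle starts after Compliance Workshop ends — done with Compliance Workshop.
Retrospective Demo starts before Safety Session ends → Safety Session and Retrospective Demo overlap.
Retrospective Huddle starts after Safety Session ends — done with Safety Session.
Retrospective Huddle starts after Retrospective Demo ends — done with Retrospective Demo.
Safety Standup starts before Retrospective Huddle ends → Retrospective Huddle and Safety Standup overlap.
Overlapping pairs: Compliance Workshop & Retrospective Demo, Compliance Workshop & Safety Session, Retrospective Demo & Safety Session, Retrospective Huddle & Safety Standup — 4 in total.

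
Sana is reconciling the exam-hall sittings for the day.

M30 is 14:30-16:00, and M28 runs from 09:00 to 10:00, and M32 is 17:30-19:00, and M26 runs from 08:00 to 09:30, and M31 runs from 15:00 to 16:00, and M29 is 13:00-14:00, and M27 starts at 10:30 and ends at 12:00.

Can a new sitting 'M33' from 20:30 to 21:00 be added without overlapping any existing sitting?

Yes — the slot is free

M26: ends 09:30 at or before M33 starts 20:30 → clear.
M28: ends 10:00 at or before M33 starts 20:30 → clear.
M27: ends 12:00 at or before M33 starts 20:30 → clear.
M29: ends 14:00 at or before M33 starts 20:30 → clear.
M30: ends 16:00 at or before M33 starts 20:30 → clear.
M31: ends 16:00 at or before M33 starts 20:30 → clear.
M32: ends 19:00 at or before M33 starts 20:30 → clear.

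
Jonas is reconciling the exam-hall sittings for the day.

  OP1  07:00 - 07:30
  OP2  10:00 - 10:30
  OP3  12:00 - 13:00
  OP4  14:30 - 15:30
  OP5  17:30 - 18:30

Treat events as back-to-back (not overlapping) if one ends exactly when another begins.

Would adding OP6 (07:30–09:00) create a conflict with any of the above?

OP1: ends 07:30 at or before OP6 starts 07:30 → clear.
OP2: starts 10:00 at or after OP6 ends 09:00 → clear.
OP3: starts 12:00 at or after OP6 ends 09:00 → clear.
OP4: starts 14:30 at or after OP6 ends 09:00 → clear.
OP5: starts 17:30 at or after OP6 ends 09:00 → clear.

No — it doesn't clash with anything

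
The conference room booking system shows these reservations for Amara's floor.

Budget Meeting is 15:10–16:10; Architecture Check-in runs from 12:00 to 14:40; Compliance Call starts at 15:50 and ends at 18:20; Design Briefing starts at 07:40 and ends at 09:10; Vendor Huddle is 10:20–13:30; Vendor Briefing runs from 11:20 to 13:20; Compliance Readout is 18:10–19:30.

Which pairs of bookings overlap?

Two intervals overlap when each starts before the other ends.
Sorted by start: Design Briefing, Vendor Huddle, Vendor Briefing, Architecture Check-in, Budget Meeting, Compliance Call, Compliance Readout.
Vendor Huddle starts after Design Briefing ends; Design Briefing is clear from here.
Vendor Briefing starts before Vendor Huddle ends → Vendor Huddle and Vendor Briefing overlap.
Architecture Check-in starts before Vendor Huddle ends → Vendor Huddle and Architecture Check-in overlap.
Budget Meeting starts after Vendor Huddle ends; Vendor Huddle is clear from here.
Architecture Check-in starts before Vendor Briefing ends → Vendor Briefing and Architecture Check-in overlap.
Budget Meeting starts after Vendor Briefing ends; Vendor Briefing is clear from here.
Budget Meeting starts after Architecture Check-in ends; Architecture Check-in is clear from here.
Compliance Call starts before Budget Meeting ends → Budget Meeting and Compliance Call overlap.
Compliance Readout starts after Budget Meeting ends.
Compliance Readout starts before Compliance Call ends → Compliance Call and Compliance Readout overlap.

Architecture Check-in & Vendor Briefing, Architecture Check-in & Vendor Huddle, Budget Meeting & Compliance Call, Compliance Call & Compliance Readout, Vendor Briefing & Vendor Huddle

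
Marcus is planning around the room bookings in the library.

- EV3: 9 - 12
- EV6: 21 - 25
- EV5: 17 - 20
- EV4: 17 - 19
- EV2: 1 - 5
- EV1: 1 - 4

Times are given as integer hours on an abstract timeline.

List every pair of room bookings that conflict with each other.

Sorted by start: EV1, EV2, EV3, EV4, EV5, EV6.
EV2 starts before EV1 ends → EV1 and EV2 overlap.
EV3 starts after EV1 ends — done with EV1.
EV3 starts after EV2 ends — done with EV2.
EV4 starts after EV3 ends — done with EV3.
EV5 starts before EV4 ends → EV4 and EV5 overlap.
EV6 starts after EV4 ends.
EV6 starts after EV5 ends.

EV1 & EV2, EV4 & EV5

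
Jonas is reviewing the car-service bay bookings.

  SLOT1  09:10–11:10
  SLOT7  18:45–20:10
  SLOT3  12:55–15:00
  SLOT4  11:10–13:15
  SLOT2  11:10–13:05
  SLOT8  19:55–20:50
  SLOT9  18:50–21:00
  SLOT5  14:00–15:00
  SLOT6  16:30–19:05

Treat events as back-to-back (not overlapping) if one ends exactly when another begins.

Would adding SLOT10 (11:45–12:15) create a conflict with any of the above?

Yes — it overlaps SLOT2, SLOT4

SLOT1: ends 11:10 at or before SLOT10 starts 11:45 → clear.
SLOT2: starts 11:10 before SLOT10 ends 12:15, and ends 13:05 after SLOT10 starts 11:45 → overlap.
SLOT4: starts 11:10 before SLOT10 ends 12:15, and ends 13:15 after SLOT10 starts 11:45 → overlap.
SLOT3: starts 12:55 at or after SLOT10 ends 12:15 → clear.
SLOT5: starts 14:00 at or after SLOT10 ends 12:15 → clear.
SLOT6: starts 16:30 at or after SLOT10 ends 12:15 → clear.
SLOT7: starts 18:45 at or after SLOT10 ends 12:15 → clear.
SLOT9: starts 18:50 at or after SLOT10 ends 12:15 → clear.
SLOT8: starts 19:55 at or after SLOT10 ends 12:15 → clear.
SLOT10 overlaps SLOT2, SLOT4.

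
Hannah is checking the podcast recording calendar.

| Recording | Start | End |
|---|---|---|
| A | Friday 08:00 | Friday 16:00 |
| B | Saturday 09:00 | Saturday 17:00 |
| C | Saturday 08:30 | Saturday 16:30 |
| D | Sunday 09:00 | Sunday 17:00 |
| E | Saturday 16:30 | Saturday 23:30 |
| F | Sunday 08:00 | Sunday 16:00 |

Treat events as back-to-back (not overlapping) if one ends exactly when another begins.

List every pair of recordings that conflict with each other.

B & C, B & E, D & F

Two intervals overlap when each starts before the other ends.
Sorted by start: A, C, B, E, F, D.
C starts after A ends; A is clear from here.
B starts before C ends → C and B overlap.
E starts exactly when C ends (back-to-back, no overlap); C is clear from here.
E starts before B ends → B and E overlap.
F starts after B ends; B is clear from here.
F starts after E ends; E is clear from here.
D starts before F ends → F and D overlap.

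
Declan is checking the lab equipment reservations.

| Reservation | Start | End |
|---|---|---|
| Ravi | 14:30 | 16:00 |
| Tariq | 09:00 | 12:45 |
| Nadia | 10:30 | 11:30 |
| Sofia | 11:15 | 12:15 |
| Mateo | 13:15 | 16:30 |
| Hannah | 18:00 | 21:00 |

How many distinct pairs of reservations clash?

4

Two intervals overlap when each starts before the other ends.
Sorted by start: Tariq, Nadia, Sofia, Mateo, Ravi, Hannah.
Nadia starts before Tariq ends → Tariq and Nadia overlap.
Sofia starts before Tariq ends → Tariq and Sofia overlap.
Mateo starts after Tariq ends, so Tariq has no further overlaps.
Sofia starts before Nadia ends → Nadia and Sofia overlap.
Mateo starts after Nadia ends, so Nadia has no further overlaps.
Mateo starts after Sofia ends, so Sofia has no further overlaps.
Ravi starts before Mateo ends → Mateo and Ravi overlap.
Hannah starts after Mateo ends.
Hannah starts after Ravi ends.
Overlapping pairs: Mateo & Ravi, Nadia & Sofia, Nadia & Tariq, Sofia & Tariq — 4 in total.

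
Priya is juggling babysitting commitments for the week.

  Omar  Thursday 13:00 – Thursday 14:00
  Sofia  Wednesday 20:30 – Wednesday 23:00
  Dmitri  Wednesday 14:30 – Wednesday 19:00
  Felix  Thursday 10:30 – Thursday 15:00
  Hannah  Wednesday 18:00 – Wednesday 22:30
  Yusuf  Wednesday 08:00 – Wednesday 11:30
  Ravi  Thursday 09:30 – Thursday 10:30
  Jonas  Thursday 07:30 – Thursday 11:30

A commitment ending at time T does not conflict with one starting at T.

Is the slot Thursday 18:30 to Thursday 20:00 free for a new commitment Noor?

Yusuf: ends Wednesday 11:30 at or before Noor starts Thursday 18:30 → clear.
Dmitri: ends Wednesday 19:00 at or before Noor starts Thursday 18:30 → clear.
Hannah: ends Wednesday 22:30 at or before Noor starts Thursday 18:30 → clear.
Sofia: ends Wednesday 23:00 at or before Noor starts Thursday 18:30 → clear.
Jonas: ends Thursday 11:30 at or before Noor starts Thursday 18:30 → clear.
Ravi: ends Thursday 10:30 at or before Noor starts Thursday 18:30 → clear.
Felix: ends Thursday 15:00 at or before Noor starts Thursday 18:30 → clear.
Omar: ends Thursday 14:00 at or before Noor starts Thursday 18:30 → clear.

Yes — the slot is free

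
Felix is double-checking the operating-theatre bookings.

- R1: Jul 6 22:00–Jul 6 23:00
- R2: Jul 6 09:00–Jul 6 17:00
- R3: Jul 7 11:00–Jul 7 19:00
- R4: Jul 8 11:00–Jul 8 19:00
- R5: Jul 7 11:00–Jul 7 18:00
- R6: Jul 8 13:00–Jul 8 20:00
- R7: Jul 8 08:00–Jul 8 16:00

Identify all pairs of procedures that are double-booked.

R3 & R5, R4 & R6, R4 & R7, R6 & R7

Sorted by start: R2, R1, R3, R5, R7, R4, R6.
R1 starts after R2 ends, so R2 has no further overlaps.
R3 starts after R1 ends, so R1 has no further overlaps.
R5 starts before R3 ends → R3 and R5 overlap.
R7 starts after R3 ends, so R3 has no further overlaps.
R7 starts after R5 ends, so R5 has no further overlaps.
R4 starts before R7 ends → R7 and R4 overlap.
R6 starts before R7 ends → R7 and R6 overlap.
R6 starts before R4 ends → R4 and R6 overlap.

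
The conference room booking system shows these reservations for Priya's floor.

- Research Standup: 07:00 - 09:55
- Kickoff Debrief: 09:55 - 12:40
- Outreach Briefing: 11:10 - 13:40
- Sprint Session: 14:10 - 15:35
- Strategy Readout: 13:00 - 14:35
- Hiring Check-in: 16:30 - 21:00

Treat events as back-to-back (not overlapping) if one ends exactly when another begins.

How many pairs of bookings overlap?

Check each pair: they overlap iff neither finishes before the other starts.
Sorted by start: Research Standup, Kickoff Debrief, Outreach Briefing, Strategy Readout, Sprint Session, Hiring Check-in.
Kickoff Debrief starts exactly when Research Standup ends (back-to-back, no overlap), so Research Standup has no further overlaps.
Outreach Briefing starts before Kickoff Debrief ends → Kickoff Debrief and Outreach Briefing overlap.
Strategy Readout starts after Kickoff Debrief ends, so Kickoff Debrief has no further overlaps.
Strategy Readout starts before Outreach Briefing ends → Outreach Briefing and Strategy Readout overlap.
Sprint Session starts after Outreach Briefing ends, so Outreach Briefing has no further overlaps.
Sprint Session starts before Strategy Readout ends → Strategy Readout and Sprint Session overlap.
Hiring Check-in starts after Strategy Readout ends.
Hiring Check-in starts after Sprint Session ends.
Overlapping pairs: Kickoff Debrief & Outreach Briefing, Outreach Briefing & Strategy Readout, Sprint Session & Strategy Readout — 3 in total.

3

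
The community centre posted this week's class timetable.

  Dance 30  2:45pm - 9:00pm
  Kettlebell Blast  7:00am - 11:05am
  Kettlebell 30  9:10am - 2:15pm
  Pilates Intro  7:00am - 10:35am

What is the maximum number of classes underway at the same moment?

Walk through starts and ends in time order (an end at T is processed before a start at T):
7:00am start Kettlebell Blast → 1
7:00am start Pilates Intro → 2
9:10am start Kettlebell 30 → 3
10:35am end Pilates Intro → 2
11:05am end Kettlebell Blast → 1
2:15pm end Kettlebell 30 → 0
2:45pm start Dance 30 → 1
9:00pm end Dance 30 → 0
Peak is 3, at 9:10am (Kettlebell 30, Kettlebell Blast, Pilates Intro).

3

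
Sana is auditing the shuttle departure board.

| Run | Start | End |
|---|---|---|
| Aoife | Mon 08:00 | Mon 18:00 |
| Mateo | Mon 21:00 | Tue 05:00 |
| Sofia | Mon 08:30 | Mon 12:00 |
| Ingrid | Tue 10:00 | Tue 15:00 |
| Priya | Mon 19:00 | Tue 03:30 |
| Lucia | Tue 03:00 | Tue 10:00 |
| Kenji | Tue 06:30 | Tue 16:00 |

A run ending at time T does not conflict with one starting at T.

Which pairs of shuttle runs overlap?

Check each pair: they overlap iff neither finishes before the other starts.
Sorted by start: Aoife, Sofia, Priya, Mateo, Lucia, Kenji, Ingrid.
Sofia starts before Aoife ends → Aoife and Sofia overlap.
Priya starts after Aoife ends, so nothing later overlaps Aoife either.
Priya starts after Sofia ends, so nothing later overlaps Sofia either.
Mateo starts before Priya ends → Priya and Mateo overlap.
Lucia starts before Priya ends → Priya and Lucia overlap.
Kenji starts after Priya ends, so nothing later overlaps Priya either.
Lucia starts before Mateo ends → Mateo and Lucia overlap.
Kenji starts after Mateo ends, so nothing later overlaps Mateo either.
Kenji starts before Lucia ends → Lucia and Kenji overlap.
Ingrid starts exactly when Lucia ends (back-to-back, no overlap).
Ingrid starts before Kenji ends → Kenji and Ingrid overlap.

Aoife & Sofia, Ingrid & Kenji, Kenji & Lucia, Lucia & Mateo, Lucia & Priya, Mateo & Priya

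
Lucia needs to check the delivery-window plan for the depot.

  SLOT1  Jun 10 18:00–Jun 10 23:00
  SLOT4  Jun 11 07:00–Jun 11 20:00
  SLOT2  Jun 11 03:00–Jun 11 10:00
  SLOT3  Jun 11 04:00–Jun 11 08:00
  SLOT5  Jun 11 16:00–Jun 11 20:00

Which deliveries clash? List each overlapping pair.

SLOT2 & SLOT3, SLOT2 & SLOT4, SLOT3 & SLOT4, SLOT4 & SLOT5

Two intervals overlap when each starts before the other ends.
Sorted by start: SLOT1, SLOT2, SLOT3, SLOT4, SLOT5.
SLOT2 starts after SLOT1 ends, so SLOT1 has no further overlaps.
SLOT3 starts before SLOT2 ends → SLOT2 and SLOT3 overlap.
SLOT4 starts before SLOT2 ends → SLOT2 and SLOT4 overlap.
SLOT5 starts after SLOT2 ends.
SLOT4 starts before SLOT3 ends → SLOT3 and SLOT4 overlap.
SLOT5 starts after SLOT3 ends.
SLOT5 starts before SLOT4 ends → SLOT4 and SLOT5 overlap.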